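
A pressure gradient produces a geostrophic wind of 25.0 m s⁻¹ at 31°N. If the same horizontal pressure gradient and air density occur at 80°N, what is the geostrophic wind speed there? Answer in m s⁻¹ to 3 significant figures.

With the same pressure gradient and density, V_g ∝ 1/f ∝ 1/sin φ.
V₂ = V₁ · sin φ₁ / sin φ₂ = 25.0 × sin 31° / sin 80°
V₂ = 25.0 × 0.5150/0.9848 = 13.1 m s⁻¹

13.1 m s⁻¹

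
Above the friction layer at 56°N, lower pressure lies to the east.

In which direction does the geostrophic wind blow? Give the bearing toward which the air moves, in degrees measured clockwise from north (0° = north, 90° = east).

The pressure-gradient force points toward the east (bearing 090°).
Geostrophic balance: in the Northern Hemisphere the Coriolis force deflects motion to the right, so the geostrophic wind blows 90° to the right of the pressure-gradient force (low pressure on the left).
Rotating 090° by 90° clockwise gives 180° — the wind blows toward the south.

180°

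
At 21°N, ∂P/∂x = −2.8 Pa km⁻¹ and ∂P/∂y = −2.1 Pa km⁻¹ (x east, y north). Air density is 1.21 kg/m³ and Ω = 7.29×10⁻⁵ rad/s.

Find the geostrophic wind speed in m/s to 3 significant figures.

Coriolis parameter at 21°N:
f = 2Ω sin φ = 2 × 7.29×10⁻⁵ × sin 21° = 5.23×10⁻⁵ s⁻¹
Component geostrophic relations (x east, y north):
u_g = −(1/(fρ)) ∂P/∂y,  v_g = (1/(fρ)) ∂P/∂x
u_g = −(−2.1×10⁻³)/(5.23×10⁻⁵ × 1.21) = 33.2 m/s;  v_g = (−2.8×10⁻³)/(5.23×10⁻⁵ × 1.21) = −44.3 m/s
|V_g| = √(u_g² + v_g²) = 55.4 m/s

55.4 m/s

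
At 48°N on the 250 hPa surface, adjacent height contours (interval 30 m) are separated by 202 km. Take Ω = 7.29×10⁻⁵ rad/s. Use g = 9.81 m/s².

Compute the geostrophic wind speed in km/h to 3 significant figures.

48.4 km/h

Coriolis parameter at 48°N:
f = 2Ω sin φ = 2 × 7.29×10⁻⁵ × sin 48° = 1.08×10⁻⁴ s⁻¹
Height gradient: |∂Z/∂n| = 30 m / 202000 m = 1.49×10⁻⁴
On a pressure surface, geostrophic balance gives V_g = (g/f)|∂Z/∂n|:
V_g = 9.81 × 1.49×10⁻⁴ / 1.08×10⁻⁴ = 13.4 m/s
Converting: 13.4 m/s × 3.6 = 48.4 km/h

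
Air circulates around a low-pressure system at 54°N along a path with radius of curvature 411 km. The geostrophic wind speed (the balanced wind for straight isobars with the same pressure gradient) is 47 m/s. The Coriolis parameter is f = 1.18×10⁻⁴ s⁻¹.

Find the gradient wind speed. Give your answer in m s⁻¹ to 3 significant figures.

Around a low, centrifugal force acts outward with Coriolis, so pressure-gradient force balances both:
(1/ρ)|∂P/∂n| = fV + V²/R  →  V² + fR·V − fR·V_g = 0
With fR = 1.18×10⁻⁴ × 411×10³ m = 48.5 m/s:
V = [−fR + √((fR)² + 4 fR V_g)]/2 = [−48.5 + √(48.5² + 4×48.5×47)]/2 = 29.3 m/s
Subgeostrophic (V < V_g = 47 m/s), as expected around a low.

29.3 m s⁻¹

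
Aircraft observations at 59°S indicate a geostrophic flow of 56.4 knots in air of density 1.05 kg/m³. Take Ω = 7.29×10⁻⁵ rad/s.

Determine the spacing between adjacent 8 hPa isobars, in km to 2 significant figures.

210 km

Coriolis parameter at 59°S:
f = 2Ω sin φ = 2 × 7.29×10⁻⁵ × sin 59° = 1.25×10⁻⁴ s⁻¹
Wind speed in SI: 56.4 knots = 29.0 m/s
Geostrophic balance rearranged: |∂P/∂n| = f ρ V_g
|∂P/∂n| = 1.25×10⁻⁴ × 1.05 × 29.0 = 3.81×10⁻³ Pa/m
Isobar spacing: Δn = ΔP/|∂P/∂n| = 800 Pa / 3.81×10⁻³ Pa/m = 210117 m ≈ 210 km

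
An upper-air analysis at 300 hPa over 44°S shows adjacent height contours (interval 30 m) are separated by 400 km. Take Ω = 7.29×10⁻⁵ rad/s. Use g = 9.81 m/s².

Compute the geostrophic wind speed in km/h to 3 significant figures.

Coriolis parameter at 44°S:
f = 2Ω sin φ = 2 × 7.29×10⁻⁵ × sin 44° = 1.01×10⁻⁴ s⁻¹
Height gradient: |∂Z/∂n| = 30 m / 400000 m = 7.50×10⁻⁵
On a pressure surface, geostrophic balance gives V_g = (g/f)|∂Z/∂n|:
V_g = 9.81 × 7.50×10⁻⁵ / 1.01×10⁻⁴ = 7.26 m/s
Converting: 7.26 m/s × 3.6 = 26.2 km/h

26.2 km/h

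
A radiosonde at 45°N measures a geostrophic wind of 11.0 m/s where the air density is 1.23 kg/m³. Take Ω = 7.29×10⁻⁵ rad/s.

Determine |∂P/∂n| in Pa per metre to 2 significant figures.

Coriolis parameter at 45°N:
f = 2Ω sin φ = 2 × 7.29×10⁻⁵ × sin 45° = 1.03×10⁻⁴ s⁻¹
Geostrophic balance rearranged: |∂P/∂n| = f ρ V_g
|∂P/∂n| = 1.03×10⁻⁴ × 1.23 × 11.0 = 1.39×10⁻³ Pa/m

1.4×10⁻³ Pa/m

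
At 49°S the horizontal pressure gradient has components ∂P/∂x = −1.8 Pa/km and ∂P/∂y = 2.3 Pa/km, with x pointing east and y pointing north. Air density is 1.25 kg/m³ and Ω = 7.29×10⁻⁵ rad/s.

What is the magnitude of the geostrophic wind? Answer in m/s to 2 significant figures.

Coriolis parameter at 49°S:
f = 2Ω sin φ = 2 × 7.29×10⁻⁵ × sin 49° = 1.10×10⁻⁴ s⁻¹
In the Southern Hemisphere f is negative: f = −1.10×10⁻⁴ s⁻¹.
Component geostrophic relations (x east, y north):
u_g = −(1/(fρ)) ∂P/∂y,  v_g = (1/(fρ)) ∂P/∂x
u_g = −(2.3×10⁻³)/(−1.10×10⁻⁴ × 1.25) = 16.7 m/s;  v_g = (−1.8×10⁻³)/(−1.10×10⁻⁴ × 1.25) = 13.1 m/s
|V_g| = √(u_g² + v_g²) = 21.2 m/s

21 m/s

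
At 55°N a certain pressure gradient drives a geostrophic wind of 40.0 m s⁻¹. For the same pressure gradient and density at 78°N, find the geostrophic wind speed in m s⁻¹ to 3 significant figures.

33.5 m s⁻¹

With the same pressure gradient and density, V_g ∝ 1/f ∝ 1/sin φ.
V₂ = V₁ · sin φ₁ / sin φ₂ = 40.0 × sin 55° / sin 78°
V₂ = 40.0 × 0.8192/0.9781 = 33.5 m s⁻¹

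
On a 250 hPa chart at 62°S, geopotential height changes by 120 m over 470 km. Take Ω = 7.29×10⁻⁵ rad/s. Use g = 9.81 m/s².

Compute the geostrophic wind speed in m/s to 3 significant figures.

19.5 m/s

Coriolis parameter at 62°S:
f = 2Ω sin φ = 2 × 7.29×10⁻⁵ × sin 62° = 1.29×10⁻⁴ s⁻¹
Height gradient: |∂Z/∂n| = 120 m / 470000 m = 2.55×10⁻⁴
On a pressure surface, geostrophic balance gives V_g = (g/f)|∂Z/∂n|:
V_g = 9.81 × 2.55×10⁻⁴ / 1.29×10⁻⁴ = 19.5 m/s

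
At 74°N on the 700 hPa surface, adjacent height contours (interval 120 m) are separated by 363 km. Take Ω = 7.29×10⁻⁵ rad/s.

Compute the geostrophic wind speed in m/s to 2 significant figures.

23 m/s

Coriolis parameter at 74°N:
f = 2Ω sin φ = 2 × 7.29×10⁻⁵ × sin 74° = 1.40×10⁻⁴ s⁻¹
Height gradient: |∂Z/∂n| = 120 m / 363000 m = 3.31×10⁻⁴
On a pressure surface, geostrophic balance gives V_g = (g/f)|∂Z/∂n|:
V_g = 9.81 × 3.31×10⁻⁴ / 1.40×10⁻⁴ = 23.1 m/s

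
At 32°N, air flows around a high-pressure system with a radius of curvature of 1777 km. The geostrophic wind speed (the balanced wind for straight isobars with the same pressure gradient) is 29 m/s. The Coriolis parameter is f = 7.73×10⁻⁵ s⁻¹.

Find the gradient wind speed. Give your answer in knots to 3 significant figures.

Around a high, pressure-gradient force acts outward with centrifugal, so Coriolis balances both:
fV = (1/ρ)|∂P/∂n| + V²/R  →  V² − fR·V + fR·V_g = 0
With fR = 7.73×10⁻⁵ × 1777×10³ m = 137 m/s:
V = [fR − √((fR)² − 4 fR V_g)]/2 = [137 − √(137² − 4×137×29)]/2 = 41.6 m/s
Supergeostrophic (V > V_g = 29 m/s), as expected around a high.
Converting: 41.6 m/s × 1.944 = 80.9 knots

80.9 knots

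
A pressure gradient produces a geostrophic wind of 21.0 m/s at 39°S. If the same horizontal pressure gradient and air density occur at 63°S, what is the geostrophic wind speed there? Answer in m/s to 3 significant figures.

With the same pressure gradient and density, V_g ∝ 1/f ∝ 1/sin φ.
V₂ = V₁ · sin φ₁ / sin φ₂ = 21.0 × sin 39° / sin 63°
V₂ = 21.0 × 0.6293/0.8910 = 14.8 m/s

14.8 m/s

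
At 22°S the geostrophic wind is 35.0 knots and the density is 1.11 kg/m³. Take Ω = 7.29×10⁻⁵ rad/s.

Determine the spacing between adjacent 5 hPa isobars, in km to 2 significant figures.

460 km

Coriolis parameter at 22°S:
f = 2Ω sin φ = 2 × 7.29×10⁻⁵ × sin 22° = 5.46×10⁻⁵ s⁻¹
Wind speed in SI: 35.0 knots = 18.0 m/s
Geostrophic balance rearranged: |∂P/∂n| = f ρ V_g
|∂P/∂n| = 5.46×10⁻⁵ × 1.11 × 18.0 = 1.09×10⁻³ Pa/m
Isobar spacing: Δn = ΔP/|∂P/∂n| = 500 Pa / 1.09×10⁻³ Pa/m = 458045 m ≈ 460 km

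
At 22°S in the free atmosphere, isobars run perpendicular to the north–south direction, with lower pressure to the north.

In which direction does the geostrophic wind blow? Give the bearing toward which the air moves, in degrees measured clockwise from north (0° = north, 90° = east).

270°

The pressure-gradient force points toward the north (bearing 000°).
Geostrophic balance: in the Southern Hemisphere the Coriolis force deflects motion to the left, so the geostrophic wind blows 90° to the left of the pressure-gradient force (low pressure on the right).
Rotating 000° by 90° counterclockwise gives 270° — the wind blows toward the west.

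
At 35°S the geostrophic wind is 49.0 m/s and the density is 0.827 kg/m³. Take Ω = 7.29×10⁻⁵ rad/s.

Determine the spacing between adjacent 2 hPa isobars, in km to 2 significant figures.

59 km

Coriolis parameter at 35°S:
f = 2Ω sin φ = 2 × 7.29×10⁻⁵ × sin 35° = 8.36×10⁻⁵ s⁻¹
Geostrophic balance rearranged: |∂P/∂n| = f ρ V_g
|∂P/∂n| = 8.36×10⁻⁵ × 0.827 × 49.0 = 3.39×10⁻³ Pa/m
Isobar spacing: Δn = ΔP/|∂P/∂n| = 200 Pa / 3.39×10⁻³ Pa/m = 59017 m ≈ 59 km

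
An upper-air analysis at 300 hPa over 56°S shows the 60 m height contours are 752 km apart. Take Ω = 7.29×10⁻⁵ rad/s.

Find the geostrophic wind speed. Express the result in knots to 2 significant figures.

13 knots

Coriolis parameter at 56°S:
f = 2Ω sin φ = 2 × 7.29×10⁻⁵ × sin 56° = 1.21×10⁻⁴ s⁻¹
Height gradient: |∂Z/∂n| = 60 m / 752000 m = 7.98×10⁻⁵
On a pressure surface, geostrophic balance gives V_g = (g/f)|∂Z/∂n|:
V_g = 9.81 × 7.98×10⁻⁵ / 1.21×10⁻⁴ = 6.48 m/s
Converting: 6.48 m/s × 1.944 = 13 knots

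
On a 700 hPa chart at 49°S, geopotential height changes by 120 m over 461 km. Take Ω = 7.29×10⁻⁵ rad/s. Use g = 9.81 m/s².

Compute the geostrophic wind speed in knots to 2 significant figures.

Coriolis parameter at 49°S:
f = 2Ω sin φ = 2 × 7.29×10⁻⁵ × sin 49° = 1.10×10⁻⁴ s⁻¹
Height gradient: |∂Z/∂n| = 120 m / 461000 m = 2.60×10⁻⁴
On a pressure surface, geostrophic balance gives V_g = (g/f)|∂Z/∂n|:
V_g = 9.81 × 2.60×10⁻⁴ / 1.10×10⁻⁴ = 23.2 m/s
Converting: 23.2 m/s × 1.944 = 45 knots

45 knots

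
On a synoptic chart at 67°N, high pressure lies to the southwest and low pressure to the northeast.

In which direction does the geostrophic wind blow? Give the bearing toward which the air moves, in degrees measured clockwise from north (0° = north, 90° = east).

135°

The pressure-gradient force points toward the northeast (bearing 045°).
Geostrophic balance: in the Northern Hemisphere the Coriolis force deflects motion to the right, so the geostrophic wind blows 90° to the right of the pressure-gradient force (low pressure on the left).
Rotating 045° by 90° clockwise gives 135° — the wind blows toward the southeast.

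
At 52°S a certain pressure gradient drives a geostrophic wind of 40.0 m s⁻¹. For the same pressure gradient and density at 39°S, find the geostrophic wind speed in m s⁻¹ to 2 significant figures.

With the same pressure gradient and density, V_g ∝ 1/f ∝ 1/sin φ.
V₂ = V₁ · sin φ₁ / sin φ₂ = 40.0 × sin 52° / sin 39°
V₂ = 40.0 × 0.7880/0.6293 = 50 m s⁻¹

50 m s⁻¹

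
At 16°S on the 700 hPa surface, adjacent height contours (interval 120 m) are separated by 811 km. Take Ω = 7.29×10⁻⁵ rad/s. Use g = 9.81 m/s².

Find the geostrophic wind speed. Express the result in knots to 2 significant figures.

70 knots

Coriolis parameter at 16°S:
f = 2Ω sin φ = 2 × 7.29×10⁻⁵ × sin 16° = 4.02×10⁻⁵ s⁻¹
Height gradient: |∂Z/∂n| = 120 m / 811000 m = 1.48×10⁻⁴
On a pressure surface, geostrophic balance gives V_g = (g/f)|∂Z/∂n|:
V_g = 9.81 × 1.48×10⁻⁴ / 4.02×10⁻⁵ = 36.1 m/s
Converting: 36.1 m/s × 1.944 = 70 knots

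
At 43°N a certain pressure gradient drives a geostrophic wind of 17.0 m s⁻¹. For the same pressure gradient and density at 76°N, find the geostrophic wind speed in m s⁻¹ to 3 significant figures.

With the same pressure gradient and density, V_g ∝ 1/f ∝ 1/sin φ.
V₂ = V₁ · sin φ₁ / sin φ₂ = 17.0 × sin 43° / sin 76°
V₂ = 17.0 × 0.6820/0.9703 = 11.9 m s⁻¹

11.9 m s⁻¹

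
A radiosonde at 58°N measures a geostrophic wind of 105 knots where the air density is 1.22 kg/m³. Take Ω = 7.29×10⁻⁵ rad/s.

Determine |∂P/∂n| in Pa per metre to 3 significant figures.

8.15×10⁻³ Pa/m

Coriolis parameter at 58°N:
f = 2Ω sin φ = 2 × 7.29×10⁻⁵ × sin 58° = 1.24×10⁻⁴ s⁻¹
Wind speed in SI: 105 knots = 54.0 m/s
Geostrophic balance rearranged: |∂P/∂n| = f ρ V_g
|∂P/∂n| = 1.24×10⁻⁴ × 1.22 × 54.0 = 8.15×10⁻³ Pa/m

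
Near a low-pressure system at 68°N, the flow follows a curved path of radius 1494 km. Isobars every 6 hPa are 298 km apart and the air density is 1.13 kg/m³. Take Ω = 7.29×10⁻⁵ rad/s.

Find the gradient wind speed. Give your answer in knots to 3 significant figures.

Coriolis parameter at 68°N:
f = 2Ω sin φ = 2 × 7.29×10⁻⁵ × sin 68° = 1.35×10⁻⁴ s⁻¹
Pressure gradient: |∂P/∂n| = 600 Pa / 298000 m = 2.01×10⁻³ Pa/m
Geostrophic speed: V_g = |∂P/∂n|/(fρ) = 2.01×10⁻³/(1.35×10⁻⁴ × 1.13) = 13.2 m/s
Around a low, centrifugal force acts outward with Coriolis, so pressure-gradient force balances both:
(1/ρ)|∂P/∂n| = fV + V²/R  →  V² + fR·V − fR·V_g = 0
With fR = 1.35×10⁻⁴ × 1494×10³ m = 202 m/s:
V = [−fR + √((fR)² + 4 fR V_g)]/2 = [−202 + √(202² + 4×202×13.2)]/2 = 12.4 m/s
Subgeostrophic (V < V_g = 13.2 m/s), as expected around a low.
Converting: 12.4 m/s × 1.944 = 24.1 knots

24.1 knots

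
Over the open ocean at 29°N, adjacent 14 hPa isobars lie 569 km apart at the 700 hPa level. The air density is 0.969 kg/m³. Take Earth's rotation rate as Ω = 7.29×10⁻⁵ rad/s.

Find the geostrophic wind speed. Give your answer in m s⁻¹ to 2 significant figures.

Coriolis parameter at 29°N:
f = 2Ω sin φ = 2 × 7.29×10⁻⁵ × sin 29° = 7.07×10⁻⁵ s⁻¹
Pressure gradient: |∂P/∂n| = 1400 Pa / 569000 m = 2.46×10⁻³ Pa/m
Geostrophic balance (pressure-gradient force = Coriolis force):
V_g = (1/(fρ)) |∂P/∂n| = 2.46×10⁻³ / (7.07×10⁻⁵ × 0.969) = 35.9 m/s

36 m s⁻¹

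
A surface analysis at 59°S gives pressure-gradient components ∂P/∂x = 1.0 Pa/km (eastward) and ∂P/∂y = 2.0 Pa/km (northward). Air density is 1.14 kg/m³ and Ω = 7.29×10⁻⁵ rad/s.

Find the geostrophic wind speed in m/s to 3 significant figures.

15.7 m/s

Coriolis parameter at 59°S:
f = 2Ω sin φ = 2 × 7.29×10⁻⁵ × sin 59° = 1.25×10⁻⁴ s⁻¹
In the Southern Hemisphere f is negative: f = −1.25×10⁻⁴ s⁻¹.
Component geostrophic relations (x east, y north):
u_g = −(1/(fρ)) ∂P/∂y,  v_g = (1/(fρ)) ∂P/∂x
u_g = −(2.0×10⁻³)/(−1.25×10⁻⁴ × 1.14) = 14.0 m/s;  v_g = (1.0×10⁻³)/(−1.25×10⁻⁴ × 1.14) = −7.02 m/s
|V_g| = √(u_g² + v_g²) = 15.7 m/s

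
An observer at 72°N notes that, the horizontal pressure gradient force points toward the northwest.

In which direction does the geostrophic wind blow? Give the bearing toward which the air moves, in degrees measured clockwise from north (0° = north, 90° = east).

The pressure-gradient force points toward the northwest (bearing 315°).
Geostrophic balance: in the Northern Hemisphere the Coriolis force deflects motion to the right, so the geostrophic wind blows 90° to the right of the pressure-gradient force (low pressure on the left).
Rotating 315° by 90° clockwise gives 045° — the wind blows toward the northeast.

045°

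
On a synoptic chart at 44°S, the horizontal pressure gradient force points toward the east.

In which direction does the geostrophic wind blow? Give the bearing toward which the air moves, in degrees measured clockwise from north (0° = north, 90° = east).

000°

The pressure-gradient force points toward the east (bearing 090°).
Geostrophic balance: in the Southern Hemisphere the Coriolis force deflects motion to the left, so the geostrophic wind blows 90° to the left of the pressure-gradient force (low pressure on the right).
Rotating 090° by 90° counterclockwise gives 000° — the wind blows toward the north.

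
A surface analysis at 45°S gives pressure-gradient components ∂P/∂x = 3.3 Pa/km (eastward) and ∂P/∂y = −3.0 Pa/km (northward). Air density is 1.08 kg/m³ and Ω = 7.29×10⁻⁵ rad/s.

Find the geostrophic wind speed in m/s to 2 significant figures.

Coriolis parameter at 45°S:
f = 2Ω sin φ = 2 × 7.29×10⁻⁵ × sin 45° = 1.03×10⁻⁴ s⁻¹
In the Southern Hemisphere f is negative: f = −1.03×10⁻⁴ s⁻¹.
Component geostrophic relations (x east, y north):
u_g = −(1/(fρ)) ∂P/∂y,  v_g = (1/(fρ)) ∂P/∂x
u_g = −(−3.0×10⁻³)/(−1.03×10⁻⁴ × 1.08) = −26.9 m/s;  v_g = (3.3×10⁻³)/(−1.03×10⁻⁴ × 1.08) = −29.6 m/s
|V_g| = √(u_g² + v_g²) = 40.1 m/s

40 m/s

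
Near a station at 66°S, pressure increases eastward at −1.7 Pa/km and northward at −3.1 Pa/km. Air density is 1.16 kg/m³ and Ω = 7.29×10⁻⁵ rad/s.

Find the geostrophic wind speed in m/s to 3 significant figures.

Coriolis parameter at 66°S:
f = 2Ω sin φ = 2 × 7.29×10⁻⁵ × sin 66° = 1.33×10⁻⁴ s⁻¹
In the Southern Hemisphere f is negative: f = −1.33×10⁻⁴ s⁻¹.
Component geostrophic relations (x east, y north):
u_g = −(1/(fρ)) ∂P/∂y,  v_g = (1/(fρ)) ∂P/∂x
u_g = −(−3.1×10⁻³)/(−1.33×10⁻⁴ × 1.16) = −20.1 m/s;  v_g = (−1.7×10⁻³)/(−1.33×10⁻⁴ × 1.16) = 11.0 m/s
|V_g| = √(u_g² + v_g²) = 22.9 m/s

22.9 m/s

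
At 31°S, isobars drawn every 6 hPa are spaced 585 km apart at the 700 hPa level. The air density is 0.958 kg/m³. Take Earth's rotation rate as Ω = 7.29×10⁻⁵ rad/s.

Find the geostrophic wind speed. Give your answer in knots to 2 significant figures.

Coriolis parameter at 31°S:
f = 2Ω sin φ = 2 × 7.29×10⁻⁵ × sin 31° = 7.51×10⁻⁵ s⁻¹
Pressure gradient: |∂P/∂n| = 600 Pa / 585000 m = 1.03×10⁻³ Pa/m
Geostrophic balance (pressure-gradient force = Coriolis force):
V_g = (1/(fρ)) |∂P/∂n| = 1.03×10⁻³ / (7.51×10⁻⁵ × 0.958) = 14.3 m/s
Converting: 14.3 m/s × 1.944 = 28 knots

28 knots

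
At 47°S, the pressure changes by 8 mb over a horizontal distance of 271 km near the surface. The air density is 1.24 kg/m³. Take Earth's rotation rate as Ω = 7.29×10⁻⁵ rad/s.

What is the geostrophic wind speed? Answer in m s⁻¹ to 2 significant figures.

Coriolis parameter at 47°S:
f = 2Ω sin φ = 2 × 7.29×10⁻⁵ × sin 47° = 1.07×10⁻⁴ s⁻¹
Pressure gradient: |∂P/∂n| = 800 Pa / 271000 m = 2.95×10⁻³ Pa/m
Geostrophic balance (pressure-gradient force = Coriolis force):
V_g = (1/(fρ)) |∂P/∂n| = 2.95×10⁻³ / (1.07×10⁻⁴ × 1.24) = 22.3 m/s

22 m s⁻¹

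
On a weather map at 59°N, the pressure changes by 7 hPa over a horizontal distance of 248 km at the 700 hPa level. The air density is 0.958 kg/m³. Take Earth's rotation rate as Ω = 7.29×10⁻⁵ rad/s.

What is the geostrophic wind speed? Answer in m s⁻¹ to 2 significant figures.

Coriolis parameter at 59°N:
f = 2Ω sin φ = 2 × 7.29×10⁻⁵ × sin 59° = 1.25×10⁻⁴ s⁻¹
Pressure gradient: |∂P/∂n| = 700 Pa / 248000 m = 2.82×10⁻³ Pa/m
Geostrophic balance (pressure-gradient force = Coriolis force):
V_g = (1/(fρ)) |∂P/∂n| = 2.82×10⁻³ / (1.25×10⁻⁴ × 0.958) = 23.6 m/s

24 m s⁻¹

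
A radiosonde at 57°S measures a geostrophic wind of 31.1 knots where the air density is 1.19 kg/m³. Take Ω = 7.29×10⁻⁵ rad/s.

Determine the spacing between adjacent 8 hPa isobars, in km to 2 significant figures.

340 km

Coriolis parameter at 57°S:
f = 2Ω sin φ = 2 × 7.29×10⁻⁵ × sin 57° = 1.22×10⁻⁴ s⁻¹
Wind speed in SI: 31.1 knots = 16.0 m/s
Geostrophic balance rearranged: |∂P/∂n| = f ρ V_g
|∂P/∂n| = 1.22×10⁻⁴ × 1.19 × 16.0 = 2.33×10⁻³ Pa/m
Isobar spacing: Δn = ΔP/|∂P/∂n| = 800 Pa / 2.33×10⁻³ Pa/m = 343634 m ≈ 340 km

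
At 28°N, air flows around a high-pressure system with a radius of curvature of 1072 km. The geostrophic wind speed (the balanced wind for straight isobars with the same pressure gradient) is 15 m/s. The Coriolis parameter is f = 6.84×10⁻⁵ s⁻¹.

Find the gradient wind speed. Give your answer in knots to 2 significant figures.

41 knots

Around a high, pressure-gradient force acts outward with centrifugal, so Coriolis balances both:
fV = (1/ρ)|∂P/∂n| + V²/R  →  V² − fR·V + fR·V_g = 0
With fR = 6.84×10⁻⁵ × 1072×10³ m = 73.3 m/s:
V = [fR − √((fR)² − 4 fR V_g)]/2 = [73.3 − √(73.3² − 4×73.3×15)]/2 = 21 m/s
Supergeostrophic (V > V_g = 15 m/s), as expected around a high.
Converting: 21 m/s × 1.944 = 41 knots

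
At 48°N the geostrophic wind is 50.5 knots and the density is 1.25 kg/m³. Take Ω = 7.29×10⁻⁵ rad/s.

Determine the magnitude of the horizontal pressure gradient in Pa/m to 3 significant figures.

3.52×10⁻³ Pa/m

Coriolis parameter at 48°N:
f = 2Ω sin φ = 2 × 7.29×10⁻⁵ × sin 48° = 1.08×10⁻⁴ s⁻¹
Wind speed in SI: 50.5 knots = 26.0 m/s
Geostrophic balance rearranged: |∂P/∂n| = f ρ V_g
|∂P/∂n| = 1.08×10⁻⁴ × 1.25 × 26.0 = 3.52×10⁻³ Pa/m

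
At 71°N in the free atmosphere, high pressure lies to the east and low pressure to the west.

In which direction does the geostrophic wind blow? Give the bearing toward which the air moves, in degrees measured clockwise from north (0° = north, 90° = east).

000°

The pressure-gradient force points toward the west (bearing 270°).
Geostrophic balance: in the Northern Hemisphere the Coriolis force deflects motion to the right, so the geostrophic wind blows 90° to the right of the pressure-gradient force (low pressure on the left).
Rotating 270° by 90° clockwise gives 000° — the wind blows toward the north.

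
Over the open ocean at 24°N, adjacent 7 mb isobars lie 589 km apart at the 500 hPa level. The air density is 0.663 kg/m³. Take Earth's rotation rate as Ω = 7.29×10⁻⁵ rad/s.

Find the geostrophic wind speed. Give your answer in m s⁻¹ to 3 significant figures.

30.2 m s⁻¹

Coriolis parameter at 24°N:
f = 2Ω sin φ = 2 × 7.29×10⁻⁵ × sin 24° = 5.93×10⁻⁵ s⁻¹
Pressure gradient: |∂P/∂n| = 700 Pa / 589000 m = 1.19×10⁻³ Pa/m
Geostrophic balance (pressure-gradient force = Coriolis force):
V_g = (1/(fρ)) |∂P/∂n| = 1.19×10⁻³ / (5.93×10⁻⁵ × 0.663) = 30.2 m/s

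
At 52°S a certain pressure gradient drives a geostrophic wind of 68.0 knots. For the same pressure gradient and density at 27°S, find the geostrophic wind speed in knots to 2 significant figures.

With the same pressure gradient and density, V_g ∝ 1/f ∝ 1/sin φ.
V₂ = V₁ · sin φ₁ / sin φ₂ = 68.0 × sin 52° / sin 27°
V₂ = 68.0 × 0.7880/0.4540 = 120 knots

120 knots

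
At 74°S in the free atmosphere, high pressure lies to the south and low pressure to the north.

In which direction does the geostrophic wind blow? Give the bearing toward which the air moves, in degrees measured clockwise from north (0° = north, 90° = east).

270°

The pressure-gradient force points toward the north (bearing 000°).
Geostrophic balance: in the Southern Hemisphere the Coriolis force deflects motion to the left, so the geostrophic wind blows 90° to the left of the pressure-gradient force (low pressure on the right).
Rotating 000° by 90° counterclockwise gives 270° — the wind blows toward the west.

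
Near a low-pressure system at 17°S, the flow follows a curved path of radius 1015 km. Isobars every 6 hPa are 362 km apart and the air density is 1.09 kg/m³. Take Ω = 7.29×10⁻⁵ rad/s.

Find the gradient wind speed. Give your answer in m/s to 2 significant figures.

23 m/s

Coriolis parameter at 17°S:
f = 2Ω sin φ = 2 × 7.29×10⁻⁵ × sin 17° = 4.26×10⁻⁵ s⁻¹
Pressure gradient: |∂P/∂n| = 600 Pa / 362000 m = 1.66×10⁻³ Pa/m
Geostrophic speed: V_g = |∂P/∂n|/(fρ) = 1.66×10⁻³/(4.26×10⁻⁵ × 1.09) = 35.7 m/s
Around a low, centrifugal force acts outward with Coriolis, so pressure-gradient force balances both:
(1/ρ)|∂P/∂n| = fV + V²/R  →  V² + fR·V − fR·V_g = 0
With fR = 4.26×10⁻⁵ × 1015×10³ m = 43.3 m/s:
V = [−fR + √((fR)² + 4 fR V_g)]/2 = [−43.3 + √(43.3² + 4×43.3×35.7)]/2 = 23.2 m/s
Subgeostrophic (V < V_g = 35.7 m/s), as expected around a low.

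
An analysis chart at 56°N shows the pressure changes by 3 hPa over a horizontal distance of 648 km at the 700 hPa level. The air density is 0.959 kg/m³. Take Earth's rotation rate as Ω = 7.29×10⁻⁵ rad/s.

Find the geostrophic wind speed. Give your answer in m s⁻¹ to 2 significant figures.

4.0 m s⁻¹

Coriolis parameter at 56°N:
f = 2Ω sin φ = 2 × 7.29×10⁻⁵ × sin 56° = 1.21×10⁻⁴ s⁻¹
Pressure gradient: |∂P/∂n| = 300 Pa / 648000 m = 4.63×10⁻⁴ Pa/m
Geostrophic balance (pressure-gradient force = Coriolis force):
V_g = (1/(fρ)) |∂P/∂n| = 4.63×10⁻⁴ / (1.21×10⁻⁴ × 0.959) = 3.99 m/s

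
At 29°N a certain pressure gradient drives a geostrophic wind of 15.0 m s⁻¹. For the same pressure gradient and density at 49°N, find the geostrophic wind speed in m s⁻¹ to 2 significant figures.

9.6 m s⁻¹

With the same pressure gradient and density, V_g ∝ 1/f ∝ 1/sin φ.
V₂ = V₁ · sin φ₁ / sin φ₂ = 15.0 × sin 29° / sin 49°
V₂ = 15.0 × 0.4848/0.7547 = 9.6 m s⁻¹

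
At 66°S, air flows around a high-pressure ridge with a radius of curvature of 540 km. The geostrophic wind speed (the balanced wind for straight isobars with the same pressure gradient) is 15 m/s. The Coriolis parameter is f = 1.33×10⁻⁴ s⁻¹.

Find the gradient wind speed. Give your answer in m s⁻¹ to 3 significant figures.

Around a high, pressure-gradient force acts outward with centrifugal, so Coriolis balances both:
fV = (1/ρ)|∂P/∂n| + V²/R  →  V² − fR·V + fR·V_g = 0
With fR = 1.33×10⁻⁴ × 540×10³ m = 71.8 m/s:
V = [fR − √((fR)² − 4 fR V_g)]/2 = [71.8 − √(71.8² − 4×71.8×15)]/2 = 21.3 m/s
Supergeostrophic (V > V_g = 15 m/s), as expected around a high.

21.3 m s⁻¹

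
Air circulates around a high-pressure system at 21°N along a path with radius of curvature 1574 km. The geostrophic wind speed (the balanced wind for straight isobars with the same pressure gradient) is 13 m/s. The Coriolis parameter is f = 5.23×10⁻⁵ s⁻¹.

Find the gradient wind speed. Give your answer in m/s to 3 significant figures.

16.2 m/s

Around a high, pressure-gradient force acts outward with centrifugal, so Coriolis balances both:
fV = (1/ρ)|∂P/∂n| + V²/R  →  V² − fR·V + fR·V_g = 0
With fR = 5.23×10⁻⁵ × 1574×10³ m = 82.3 m/s:
V = [fR − √((fR)² − 4 fR V_g)]/2 = [82.3 − √(82.3² − 4×82.3×13)]/2 = 16.2 m/s
Supergeostrophic (V > V_g = 13 m/s), as expected around a high.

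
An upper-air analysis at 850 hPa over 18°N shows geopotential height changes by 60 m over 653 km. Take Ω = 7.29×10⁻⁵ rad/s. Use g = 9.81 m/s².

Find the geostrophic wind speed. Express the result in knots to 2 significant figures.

39 knots

Coriolis parameter at 18°N:
f = 2Ω sin φ = 2 × 7.29×10⁻⁵ × sin 18° = 4.51×10⁻⁵ s⁻¹
Height gradient: |∂Z/∂n| = 60 m / 653000 m = 9.19×10⁻⁵
On a pressure surface, geostrophic balance gives V_g = (g/f)|∂Z/∂n|:
V_g = 9.81 × 9.19×10⁻⁵ / 4.51×10⁻⁵ = 20.0 m/s
Converting: 20.0 m/s × 1.944 = 39 knots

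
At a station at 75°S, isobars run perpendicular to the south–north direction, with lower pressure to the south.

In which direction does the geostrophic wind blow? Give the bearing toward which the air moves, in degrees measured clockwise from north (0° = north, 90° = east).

The pressure-gradient force points toward the south (bearing 180°).
Geostrophic balance: in the Southern Hemisphere the Coriolis force deflects motion to the left, so the geostrophic wind blows 90° to the left of the pressure-gradient force (low pressure on the right).
Rotating 180° by 90° counterclockwise gives 090° — the wind blows toward the east.

090°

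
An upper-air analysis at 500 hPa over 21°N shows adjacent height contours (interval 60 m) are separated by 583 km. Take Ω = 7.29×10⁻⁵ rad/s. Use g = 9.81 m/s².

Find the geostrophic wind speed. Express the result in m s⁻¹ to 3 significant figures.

Coriolis parameter at 21°N:
f = 2Ω sin φ = 2 × 7.29×10⁻⁵ × sin 21° = 5.23×10⁻⁵ s⁻¹
Height gradient: |∂Z/∂n| = 60 m / 583000 m = 1.03×10⁻⁴
On a pressure surface, geostrophic balance gives V_g = (g/f)|∂Z/∂n|:
V_g = 9.81 × 1.03×10⁻⁴ / 5.23×10⁻⁵ = 19.3 m/s

19.3 m s⁻¹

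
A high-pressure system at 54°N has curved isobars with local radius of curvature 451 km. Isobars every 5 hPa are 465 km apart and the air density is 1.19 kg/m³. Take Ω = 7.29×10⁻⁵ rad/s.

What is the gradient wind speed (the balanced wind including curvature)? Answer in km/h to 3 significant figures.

Coriolis parameter at 54°N:
f = 2Ω sin φ = 2 × 7.29×10⁻⁵ × sin 54° = 1.18×10⁻⁴ s⁻¹
Pressure gradient: |∂P/∂n| = 500 Pa / 465000 m = 1.08×10⁻³ Pa/m
Geostrophic speed: V_g = |∂P/∂n|/(fρ) = 1.08×10⁻³/(1.18×10⁻⁴ × 1.19) = 7.66 m/s
Around a high, pressure-gradient force acts outward with centrifugal, so Coriolis balances both:
fV = (1/ρ)|∂P/∂n| + V²/R  →  V² − fR·V + fR·V_g = 0
With fR = 1.18×10⁻⁴ × 451×10³ m = 53.2 m/s:
V = [fR − √((fR)² − 4 fR V_g)]/2 = [53.2 − √(53.2² − 4×53.2×7.66)]/2 = 9.28 m/s
Supergeostrophic (V > V_g = 7.66 m/s), as expected around a high.
Converting: 9.28 m/s × 3.6 = 33.4 km/h

33.4 km/h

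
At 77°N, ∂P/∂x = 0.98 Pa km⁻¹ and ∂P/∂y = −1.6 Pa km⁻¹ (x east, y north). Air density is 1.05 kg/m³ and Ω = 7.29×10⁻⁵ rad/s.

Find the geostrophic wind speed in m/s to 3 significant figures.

12.6 m/s

Coriolis parameter at 77°N:
f = 2Ω sin φ = 2 × 7.29×10⁻⁵ × sin 77° = 1.42×10⁻⁴ s⁻¹
Component geostrophic relations (x east, y north):
u_g = −(1/(fρ)) ∂P/∂y,  v_g = (1/(fρ)) ∂P/∂x
u_g = −(−1.6×10⁻³)/(1.42×10⁻⁴ × 1.05) = 10.7 m/s;  v_g = (0.98×10⁻³)/(1.42×10⁻⁴ × 1.05) = 6.57 m/s
|V_g| = √(u_g² + v_g²) = 12.6 m/s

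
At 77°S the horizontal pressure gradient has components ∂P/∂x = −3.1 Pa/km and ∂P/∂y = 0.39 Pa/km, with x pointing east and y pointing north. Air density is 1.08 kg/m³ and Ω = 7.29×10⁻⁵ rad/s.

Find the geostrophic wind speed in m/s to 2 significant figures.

20 m/s

Coriolis parameter at 77°S:
f = 2Ω sin φ = 2 × 7.29×10⁻⁵ × sin 77° = 1.42×10⁻⁴ s⁻¹
In the Southern Hemisphere f is negative: f = −1.42×10⁻⁴ s⁻¹.
Component geostrophic relations (x east, y north):
u_g = −(1/(fρ)) ∂P/∂y,  v_g = (1/(fρ)) ∂P/∂x
u_g = −(0.39×10⁻³)/(−1.42×10⁻⁴ × 1.08) = 2.54 m/s;  v_g = (−3.1×10⁻³)/(−1.42×10⁻⁴ × 1.08) = 20.2 m/s
|V_g| = √(u_g² + v_g²) = 20.4 m/s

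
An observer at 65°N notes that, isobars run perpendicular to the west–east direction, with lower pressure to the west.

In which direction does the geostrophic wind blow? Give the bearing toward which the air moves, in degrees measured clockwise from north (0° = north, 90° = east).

The pressure-gradient force points toward the west (bearing 270°).
Geostrophic balance: in the Northern Hemisphere the Coriolis force deflects motion to the right, so the geostrophic wind blows 90° to the right of the pressure-gradient force (low pressure on the left).
Rotating 270° by 90° clockwise gives 000° — the wind blows toward the north.

000°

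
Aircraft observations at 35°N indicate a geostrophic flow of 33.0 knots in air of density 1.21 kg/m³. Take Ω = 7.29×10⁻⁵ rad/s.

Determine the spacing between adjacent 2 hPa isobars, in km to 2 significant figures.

Coriolis parameter at 35°N:
f = 2Ω sin φ = 2 × 7.29×10⁻⁵ × sin 35° = 8.36×10⁻⁵ s⁻¹
Wind speed in SI: 33.0 knots = 17.0 m/s
Geostrophic balance rearranged: |∂P/∂n| = f ρ V_g
|∂P/∂n| = 8.36×10⁻⁵ × 1.21 × 17.0 = 1.72×10⁻³ Pa/m
Isobar spacing: Δn = ΔP/|∂P/∂n| = 200 Pa / 1.72×10⁻³ Pa/m = 116424 m ≈ 120 km

120 km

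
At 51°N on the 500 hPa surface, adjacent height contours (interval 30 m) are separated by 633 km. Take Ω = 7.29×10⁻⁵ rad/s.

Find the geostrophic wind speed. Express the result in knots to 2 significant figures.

Coriolis parameter at 51°N:
f = 2Ω sin φ = 2 × 7.29×10⁻⁵ × sin 51° = 1.13×10⁻⁴ s⁻¹
Height gradient: |∂Z/∂n| = 30 m / 633000 m = 4.74×10⁻⁵
On a pressure surface, geostrophic balance gives V_g = (g/f)|∂Z/∂n|:
V_g = 9.81 × 4.74×10⁻⁵ / 1.13×10⁻⁴ = 4.10 m/s
Converting: 4.10 m/s × 1.944 = 8.0 knots

8.0 knots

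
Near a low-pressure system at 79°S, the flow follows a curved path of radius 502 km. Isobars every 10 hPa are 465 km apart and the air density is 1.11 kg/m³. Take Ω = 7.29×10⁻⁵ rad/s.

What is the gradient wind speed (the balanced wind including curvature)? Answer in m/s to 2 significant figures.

12 m/s

Coriolis parameter at 79°S:
f = 2Ω sin φ = 2 × 7.29×10⁻⁵ × sin 79° = 1.43×10⁻⁴ s⁻¹
Pressure gradient: |∂P/∂n| = 1000 Pa / 465000 m = 2.15×10⁻³ Pa/m
Geostrophic speed: V_g = |∂P/∂n|/(fρ) = 2.15×10⁻³/(1.43×10⁻⁴ × 1.11) = 13.5 m/s
Around a low, centrifugal force acts outward with Coriolis, so pressure-gradient force balances both:
(1/ρ)|∂P/∂n| = fV + V²/R  →  V² + fR·V − fR·V_g = 0
With fR = 1.43×10⁻⁴ × 502×10³ m = 71.8 m/s:
V = [−fR + √((fR)² + 4 fR V_g)]/2 = [−71.8 + √(71.8² + 4×71.8×13.5)]/2 = 11.6 m/s
Subgeostrophic (V < V_g = 13.5 m/s), as expected around a low.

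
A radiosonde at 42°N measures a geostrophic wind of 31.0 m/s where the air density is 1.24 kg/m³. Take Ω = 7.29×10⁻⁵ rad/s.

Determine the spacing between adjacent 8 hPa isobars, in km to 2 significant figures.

210 km

Coriolis parameter at 42°N:
f = 2Ω sin φ = 2 × 7.29×10⁻⁵ × sin 42° = 9.76×10⁻⁵ s⁻¹
Geostrophic balance rearranged: |∂P/∂n| = f ρ V_g
|∂P/∂n| = 9.76×10⁻⁵ × 1.24 × 31.0 = 3.75×10⁻³ Pa/m
Isobar spacing: Δn = ΔP/|∂P/∂n| = 800 Pa / 3.75×10⁻³ Pa/m = 213323 m ≈ 210 km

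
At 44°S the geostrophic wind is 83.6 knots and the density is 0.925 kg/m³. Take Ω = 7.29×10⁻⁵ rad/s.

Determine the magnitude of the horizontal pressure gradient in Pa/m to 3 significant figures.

Coriolis parameter at 44°S:
f = 2Ω sin φ = 2 × 7.29×10⁻⁵ × sin 44° = 1.01×10⁻⁴ s⁻¹
Wind speed in SI: 83.6 knots = 43.0 m/s
Geostrophic balance rearranged: |∂P/∂n| = f ρ V_g
|∂P/∂n| = 1.01×10⁻⁴ × 0.925 × 43.0 = 4.03×10⁻³ Pa/m

4.03×10⁻³ Pa/m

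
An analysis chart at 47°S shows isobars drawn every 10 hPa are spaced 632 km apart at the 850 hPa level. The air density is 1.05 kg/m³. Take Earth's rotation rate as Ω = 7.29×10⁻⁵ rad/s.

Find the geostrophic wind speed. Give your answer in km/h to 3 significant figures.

Coriolis parameter at 47°S:
f = 2Ω sin φ = 2 × 7.29×10⁻⁵ × sin 47° = 1.07×10⁻⁴ s⁻¹
Pressure gradient: |∂P/∂n| = 1000 Pa / 632000 m = 1.58×10⁻³ Pa/m
Geostrophic balance (pressure-gradient force = Coriolis force):
V_g = (1/(fρ)) |∂P/∂n| = 1.58×10⁻³ / (1.07×10⁻⁴ × 1.05) = 14.1 m/s
Converting: 14.1 m/s × 3.6 = 50.9 km/h

50.9 km/h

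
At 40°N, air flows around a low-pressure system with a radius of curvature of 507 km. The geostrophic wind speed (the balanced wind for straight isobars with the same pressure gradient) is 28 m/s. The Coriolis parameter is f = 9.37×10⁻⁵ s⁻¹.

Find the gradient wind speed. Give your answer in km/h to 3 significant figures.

Around a low, centrifugal force acts outward with Coriolis, so pressure-gradient force balances both:
(1/ρ)|∂P/∂n| = fV + V²/R  →  V² + fR·V − fR·V_g = 0
With fR = 9.37×10⁻⁵ × 507×10³ m = 47.5 m/s:
V = [−fR + √((fR)² + 4 fR V_g)]/2 = [−47.5 + √(47.5² + 4×47.5×28)]/2 = 19.8 m/s
Subgeostrophic (V < V_g = 28 m/s), as expected around a low.
Converting: 19.8 m/s × 3.6 = 71.2 km/h

71.2 km/h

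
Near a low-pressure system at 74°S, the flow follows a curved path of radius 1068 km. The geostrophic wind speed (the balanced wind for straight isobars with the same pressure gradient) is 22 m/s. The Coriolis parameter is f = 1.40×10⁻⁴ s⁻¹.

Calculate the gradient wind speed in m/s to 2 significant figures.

Around a low, centrifugal force acts outward with Coriolis, so pressure-gradient force balances both:
(1/ρ)|∂P/∂n| = fV + V²/R  →  V² + fR·V − fR·V_g = 0
With fR = 1.40×10⁻⁴ × 1068×10³ m = 150 m/s:
V = [−fR + √((fR)² + 4 fR V_g)]/2 = [−150 + √(150² + 4×150×22)]/2 = 19.5 m/s
Subgeostrophic (V < V_g = 22 m/s), as expected around a low.

19 m/s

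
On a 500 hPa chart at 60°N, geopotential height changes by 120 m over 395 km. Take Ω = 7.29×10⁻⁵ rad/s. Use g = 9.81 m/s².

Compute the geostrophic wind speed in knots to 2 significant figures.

Coriolis parameter at 60°N:
f = 2Ω sin φ = 2 × 7.29×10⁻⁵ × sin 60° = 1.26×10⁻⁴ s⁻¹
Height gradient: |∂Z/∂n| = 120 m / 395000 m = 3.04×10⁻⁴
On a pressure surface, geostrophic balance gives V_g = (g/f)|∂Z/∂n|:
V_g = 9.81 × 3.04×10⁻⁴ / 1.26×10⁻⁴ = 23.6 m/s
Converting: 23.6 m/s × 1.944 = 46 knots

46 knots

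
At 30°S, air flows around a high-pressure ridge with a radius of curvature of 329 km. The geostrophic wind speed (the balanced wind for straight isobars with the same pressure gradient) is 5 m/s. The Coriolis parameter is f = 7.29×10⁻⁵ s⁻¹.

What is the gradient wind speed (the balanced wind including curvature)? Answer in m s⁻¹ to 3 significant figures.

Around a high, pressure-gradient force acts outward with centrifugal, so Coriolis balances both:
fV = (1/ρ)|∂P/∂n| + V²/R  →  V² − fR·V + fR·V_g = 0
With fR = 7.29×10⁻⁵ × 329×10³ m = 24.0 m/s:
V = [fR − √((fR)² − 4 fR V_g)]/2 = [24.0 − √(24.0² − 4×24.0×5)]/2 = 7.1 m/s
Supergeostrophic (V > V_g = 5 m/s), as expected around a high.

7.10 m s⁻¹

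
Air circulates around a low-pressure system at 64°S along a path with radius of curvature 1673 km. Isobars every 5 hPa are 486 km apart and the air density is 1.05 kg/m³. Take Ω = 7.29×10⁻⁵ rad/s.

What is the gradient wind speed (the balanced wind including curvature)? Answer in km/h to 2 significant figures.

26 km/h

Coriolis parameter at 64°S:
f = 2Ω sin φ = 2 × 7.29×10⁻⁵ × sin 64° = 1.31×10⁻⁴ s⁻¹
Pressure gradient: |∂P/∂n| = 500 Pa / 486000 m = 1.03×10⁻³ Pa/m
Geostrophic speed: V_g = |∂P/∂n|/(fρ) = 1.03×10⁻³/(1.31×10⁻⁴ × 1.05) = 7.48 m/s
Around a low, centrifugal force acts outward with Coriolis, so pressure-gradient force balances both:
(1/ρ)|∂P/∂n| = fV + V²/R  →  V² + fR·V − fR·V_g = 0
With fR = 1.31×10⁻⁴ × 1673×10³ m = 219 m/s:
V = [−fR + √((fR)² + 4 fR V_g)]/2 = [−219 + √(219² + 4×219×7.48)]/2 = 7.24 m/s
Subgeostrophic (V < V_g = 7.48 m/s), as expected around a low.
Converting: 7.24 m/s × 3.6 = 26 km/h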